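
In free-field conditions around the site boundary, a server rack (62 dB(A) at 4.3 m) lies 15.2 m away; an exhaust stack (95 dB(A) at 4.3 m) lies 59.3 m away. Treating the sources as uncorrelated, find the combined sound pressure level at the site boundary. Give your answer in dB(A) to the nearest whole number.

Apply inverse-square spreading to bring every level to the receiver, then sum 10^(L/10).
server rack: 62 − 20·log₁₀(15.2/4.3) = 62 − 10.97 = 51.03 dB(A).
exhaust stack: 95 − 20·log₁₀(59.3/4.3) = 95 − 22.79 = 72.21 dB(A).
Σ 10^(L/10) = 1.675e+07 → L_total = 10·log₁₀(1.675e+07) = 72.24 dB(A).

72 dB(A)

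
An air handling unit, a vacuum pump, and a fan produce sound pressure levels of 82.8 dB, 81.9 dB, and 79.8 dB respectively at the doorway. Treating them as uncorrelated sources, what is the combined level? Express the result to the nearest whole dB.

Incoherent sources combine by intensity addition: L_total = 10·log₁₀(Σ 10^(L_i/10)).
Σ 10^(L/10) = 10^(82.8/10) + 10^(81.9/10) + 10^(79.8/10) = 4.409e+08.
L_total = 10·log₁₀(4.409e+08) = 86.44 dB.

86 dB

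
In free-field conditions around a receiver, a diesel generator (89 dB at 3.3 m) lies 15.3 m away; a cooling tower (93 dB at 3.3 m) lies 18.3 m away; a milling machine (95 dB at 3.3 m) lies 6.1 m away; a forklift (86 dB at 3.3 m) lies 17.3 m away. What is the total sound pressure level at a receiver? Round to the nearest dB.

Apply inverse-square spreading to bring every level to the receiver, then sum 10^(L/10).
diesel generator: 89 − 20·log₁₀(15.3/3.3) = 89 − 13.32 = 75.68 dB.
cooling tower: 93 − 20·log₁₀(18.3/3.3) = 93 − 14.88 = 78.12 dB.
milling machine: 95 − 20·log₁₀(6.1/3.3) = 95 − 5.34 = 89.66 dB.
forklift: 86 − 20·log₁₀(17.3/3.3) = 86 − 14.39 = 71.61 dB.
Σ 10^(L/10) = 1.042e+09 → L_total = 10·log₁₀(1.042e+09) = 90.18 dB.

90 dB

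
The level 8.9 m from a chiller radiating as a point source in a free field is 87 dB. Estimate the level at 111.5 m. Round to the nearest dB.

65 dB

Spherical spreading from a point source gives a 20·log₁₀(r₂/r₁) drop.
L₂ = 87 − 20·log₁₀(111.5/8.9) = 87 − 21.958 = 65.04 dB.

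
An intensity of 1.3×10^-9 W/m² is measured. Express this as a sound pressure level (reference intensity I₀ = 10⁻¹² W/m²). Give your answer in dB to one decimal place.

31.1 dB

L = 10·log₁₀(I/I₀) = 10·log₁₀(1.3×10^-9/10⁻¹²) = 10·log₁₀(1.3×10^3).
L = 10·(0.1139 + 3) = 31.14 dB.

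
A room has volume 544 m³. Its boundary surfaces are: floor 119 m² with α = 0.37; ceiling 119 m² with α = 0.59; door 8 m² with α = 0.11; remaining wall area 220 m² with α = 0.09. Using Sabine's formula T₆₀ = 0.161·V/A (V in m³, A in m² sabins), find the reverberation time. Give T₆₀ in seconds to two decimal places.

0.65 s

A = Σ Sᵢαᵢ = 119·0.37 + 119·0.59 + 8·0.11 + 220·0.09 = 134.92 m².
T₆₀ = 0.161 × 544 / 134.92 = 0.649 s.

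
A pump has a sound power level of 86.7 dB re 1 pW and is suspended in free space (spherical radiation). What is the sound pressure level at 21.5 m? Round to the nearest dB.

Free-field spherical radiation: L_p = L_w − 10·log₁₀(4π·r²), r = 21.5 m.
4π·r² = 5809 m², 10·log₁₀ of that is 37.641 dB.
L_p = 86.7 − 37.641 = 49.06 dB.

49 dB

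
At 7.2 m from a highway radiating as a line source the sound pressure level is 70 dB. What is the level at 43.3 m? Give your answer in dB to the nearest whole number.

62 dB

Line-source attenuation: ΔL = 10·log₁₀(r₂/r₁) = 10·log₁₀(43.3/7.2) = 7.792 dB.
L₂ = 70 − 10·log₁₀(43.3/7.2) = 70 − 7.792 = 62.21 dB.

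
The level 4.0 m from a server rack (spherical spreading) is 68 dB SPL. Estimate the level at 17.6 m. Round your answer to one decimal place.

For a point source, L₂ = L₁ − 20·log₁₀(r₂/r₁).
L₂ = 68 − 20·log₁₀(17.6/4.0) = 68 − 12.869 = 55.13 dB SPL.

55.1 dB SPL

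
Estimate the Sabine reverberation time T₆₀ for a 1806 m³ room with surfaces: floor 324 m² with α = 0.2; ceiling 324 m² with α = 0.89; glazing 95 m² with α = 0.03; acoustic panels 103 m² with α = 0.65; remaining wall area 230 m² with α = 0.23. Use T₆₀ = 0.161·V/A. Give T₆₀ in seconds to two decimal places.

0.61 s

A = Σ Sᵢαᵢ = 324·0.2 + 324·0.89 + 95·0.03 + 103·0.65 + 230·0.23 = 475.86 m².
T₆₀ = 0.161·V/A = 0.161·1806/475.86 = 0.611 s.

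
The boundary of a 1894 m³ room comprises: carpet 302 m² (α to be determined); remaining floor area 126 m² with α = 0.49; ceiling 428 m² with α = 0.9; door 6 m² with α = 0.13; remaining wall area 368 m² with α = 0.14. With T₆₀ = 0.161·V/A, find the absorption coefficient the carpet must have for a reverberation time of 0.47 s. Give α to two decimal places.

Required total absorption A = 0.161·1894/0.47 = 648.80 m².
Absorption from the other surfaces = 126·0.49 + 428·0.9 + 6·0.13 + 368·0.14 = 499.24 m², so the carpet must supply 149.56 m² over 302 m².
α = 149.56/302 = 0.495.

0.50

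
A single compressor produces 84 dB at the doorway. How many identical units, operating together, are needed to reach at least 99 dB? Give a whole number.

N identical sources give L₁ + 10·log₁₀ N, so require 10·log₁₀ N ≥ 99 − 84 = 15.0 dB.
N ≥ 10^(15.0/10) = 31.623, so N = 32.

32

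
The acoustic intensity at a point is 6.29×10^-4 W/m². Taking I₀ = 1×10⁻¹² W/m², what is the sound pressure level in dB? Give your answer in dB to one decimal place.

Dividing by I₀ shifts the exponent by 12: I/I₀ = 6.29×10^8.
L = 10·(0.7987 + 8) = 87.99 dB.

88.0 dB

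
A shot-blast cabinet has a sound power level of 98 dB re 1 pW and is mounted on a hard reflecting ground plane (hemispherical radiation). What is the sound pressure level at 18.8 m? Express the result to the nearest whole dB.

L_p = L_w − 10·log₁₀(2π·r²) with r = 18.8 m.
2π·r² = 2221 m², 10·log₁₀ of that is 33.465 dB.
L_p = 98 − 33.465 = 64.54 dB.

65 dB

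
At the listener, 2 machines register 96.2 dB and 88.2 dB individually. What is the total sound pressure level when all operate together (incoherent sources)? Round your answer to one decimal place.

Incoherent sources combine by intensity addition: L_total = 10·log₁₀(Σ 10^(L_i/10)).
Σ 10^(L/10) = 10^(96.2/10) + 10^(88.2/10) = 4.829e+09.
L_total = 10·log₁₀(4.829e+09) = 96.84 dB.

96.8 dB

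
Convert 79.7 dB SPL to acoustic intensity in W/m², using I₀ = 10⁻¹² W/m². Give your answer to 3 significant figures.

I/I₀ = 10^(79.7/10) = 9.333e+07, so I = 9.333e+07 × 10⁻¹² W/m².

9.33e-05 W/m²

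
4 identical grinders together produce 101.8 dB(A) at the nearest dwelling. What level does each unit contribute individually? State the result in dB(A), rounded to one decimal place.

For N identical incoherent sources L_total = L₁ + 10·log₁₀ N, so L₁ = 101.8 − 10·log₁₀(4) = 101.8 − 6.021.

95.8 dB(A)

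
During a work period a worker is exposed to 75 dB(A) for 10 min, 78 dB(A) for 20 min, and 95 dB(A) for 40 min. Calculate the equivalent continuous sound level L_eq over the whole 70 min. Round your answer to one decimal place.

92.6 dB(A)

L_eq = 10·log₁₀[(1/T)·Σ tᵢ·10^(Lᵢ/10)] with T = 70 min.
Σ tᵢ·10^(Lᵢ/10) = 10·10^(75/10) + 20·10^(78/10) + 40·10^(95/10) = 1.281e+11.
L_eq = 10·log₁₀(1.281e+11/70) = 92.62 dB(A).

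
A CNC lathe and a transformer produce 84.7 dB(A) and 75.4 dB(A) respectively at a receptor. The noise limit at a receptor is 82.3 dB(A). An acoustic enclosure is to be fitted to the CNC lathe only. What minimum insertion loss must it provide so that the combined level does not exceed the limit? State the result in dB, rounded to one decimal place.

3.4 dB

The untreated sources together contribute 10^(75.4/10) = 3.467e+07, i.e. 75.40 dB(A).
To meet 82.3 dB(A) overall, the treated CNC lathe may contribute at most 10^(82.3/10) − 3.467e+07 = 1.352e+08, i.e. 81.31 dB(A).
So the CNC lathe must be reduced from 84.7 to 81.31 dB(A): IL = 3.39 dB.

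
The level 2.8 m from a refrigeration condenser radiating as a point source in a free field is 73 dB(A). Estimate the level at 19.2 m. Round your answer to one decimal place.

56.3 dB(A)

Point-source attenuation: ΔL = 20·log₁₀(r₂/r₁) = 20·log₁₀(19.2/2.8) = 16.723 dB.
L₂ = 73 − 20·log₁₀(19.2/2.8) = 73 − 16.723 = 56.28 dB(A).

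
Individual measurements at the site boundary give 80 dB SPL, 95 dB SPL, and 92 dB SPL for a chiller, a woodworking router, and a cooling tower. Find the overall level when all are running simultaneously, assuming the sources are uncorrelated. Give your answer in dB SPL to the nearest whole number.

97 dB SPL

For uncorrelated sources the intensities add, so convert each level to linear form, sum, and take 10·log₁₀ of the total.
Σ 10^(L/10) = 10^(80/10) + 10^(95/10) + 10^(92/10) = 4.847e+09.
L_total = 10·log₁₀(4.847e+09) = 96.85 dB SPL.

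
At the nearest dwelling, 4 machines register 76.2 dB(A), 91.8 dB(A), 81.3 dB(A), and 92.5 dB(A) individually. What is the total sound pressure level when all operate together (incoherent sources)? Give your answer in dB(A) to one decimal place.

95.4 dB(A)

Incoherent sources combine by intensity addition: L_total = 10·log₁₀(Σ 10^(L_i/10)).
Σ 10^(L/10) = 10^(76.2/10) + 10^(91.8/10) + 10^(81.3/10) + 10^(92.5/10) = 3.468e+09.
L_total = 10·log₁₀(3.468e+09) = 95.40 dB(A).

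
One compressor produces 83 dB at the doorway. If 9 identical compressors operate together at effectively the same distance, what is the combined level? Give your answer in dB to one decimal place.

92.5 dB

N identical incoherent sources raise the level by 10·log₁₀ N.
L_total = 83 + 10·log₁₀(9) = 83 + 9.542 = 92.54 dB.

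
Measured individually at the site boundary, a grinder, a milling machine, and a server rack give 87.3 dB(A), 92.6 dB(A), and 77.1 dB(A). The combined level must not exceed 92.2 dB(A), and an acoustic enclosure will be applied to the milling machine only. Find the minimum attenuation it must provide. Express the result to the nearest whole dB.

2 dB

The untreated sources together contribute 10^(87.3/10) + 10^(77.1/10) = 5.883e+08, i.e. 87.70 dB(A).
To meet 92.2 dB(A) overall, the treated milling machine may contribute at most 10^(92.2/10) − 5.883e+08 = 1.071e+09, i.e. 90.30 dB(A).
So the milling machine must be reduced from 92.6 to 90.30 dB(A): IL = 2.30 dB.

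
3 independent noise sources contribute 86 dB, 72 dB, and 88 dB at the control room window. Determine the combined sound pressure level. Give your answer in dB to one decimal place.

Incoherent sources combine by intensity addition: L_total = 10·log₁₀(Σ 10^(L_i/10)).
Σ 10^(L/10) = 10^(86/10) + 10^(72/10) + 10^(88/10) = 1.045e+09.
L_total = 10·log₁₀(1.045e+09) = 90.19 dB.

90.2 dB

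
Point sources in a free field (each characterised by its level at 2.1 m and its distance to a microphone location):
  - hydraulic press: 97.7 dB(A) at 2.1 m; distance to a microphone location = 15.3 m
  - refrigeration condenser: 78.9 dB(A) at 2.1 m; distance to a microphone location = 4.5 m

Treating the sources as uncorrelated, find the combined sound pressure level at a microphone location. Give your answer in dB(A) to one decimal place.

81.1 dB(A)

Propagate each source to the receiver with L = L_ref − 20·log₁₀(r/r_ref), then add intensities.
hydraulic press: 97.7 − 20·log₁₀(15.3/2.1) = 97.7 − 17.25 = 80.45 dB(A).
refrigeration condenser: 78.9 − 20·log₁₀(4.5/2.1) = 78.9 − 6.62 = 72.28 dB(A).
Σ 10^(L/10) = 1.278e+08 → L_total = 10·log₁₀(1.278e+08) = 81.07 dB(A).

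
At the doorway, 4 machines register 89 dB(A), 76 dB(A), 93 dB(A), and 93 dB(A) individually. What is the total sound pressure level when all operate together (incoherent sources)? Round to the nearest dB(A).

97 dB(A)

Incoherent sources combine by intensity addition: L_total = 10·log₁₀(Σ 10^(L_i/10)).
Σ 10^(L/10) = 10^(89/10) + 10^(76/10) + 10^(93/10) + 10^(93/10) = 4.825e+09.
L_total = 10·log₁₀(4.825e+09) = 96.83 dB(A).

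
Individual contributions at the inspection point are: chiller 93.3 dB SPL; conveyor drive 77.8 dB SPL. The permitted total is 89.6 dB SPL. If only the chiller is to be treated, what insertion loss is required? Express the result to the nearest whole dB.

4 dB

The untreated sources together contribute 10^(77.8/10) = 6.026e+07, i.e. 77.80 dB SPL.
The limit corresponds to 10^(89.6/10) = 9.120e+08; subtracting the fixed part leaves 8.518e+08 for the chiller, i.e. 89.30 dB SPL.
So the chiller must be reduced from 93.3 to 89.30 dB SPL: IL = 4.00 dB.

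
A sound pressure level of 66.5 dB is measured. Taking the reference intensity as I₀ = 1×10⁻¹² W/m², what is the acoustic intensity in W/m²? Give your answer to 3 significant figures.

L = 10·log₁₀(I/I₀) ⇒ I = I₀·10^(L/10) = 10⁻¹² × 10^6.65.

4.47e-06 W/m²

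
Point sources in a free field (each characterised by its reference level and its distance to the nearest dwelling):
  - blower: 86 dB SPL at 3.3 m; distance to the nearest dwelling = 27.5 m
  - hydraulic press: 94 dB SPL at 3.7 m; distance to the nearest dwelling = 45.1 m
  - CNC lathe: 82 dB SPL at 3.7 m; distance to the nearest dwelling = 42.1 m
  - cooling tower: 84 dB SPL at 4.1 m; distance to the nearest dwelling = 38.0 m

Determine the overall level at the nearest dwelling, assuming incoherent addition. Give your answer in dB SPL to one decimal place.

74.3 dB SPL

Apply inverse-square spreading to bring every level to the receiver, then sum 10^(L/10).
blower: 86 − 20·log₁₀(27.5/3.3) = 86 − 18.42 = 67.58 dB SPL.
hydraulic press: 94 − 20·log₁₀(45.1/3.7) = 94 − 21.72 = 72.28 dB SPL.
CNC lathe: 82 − 20·log₁₀(42.1/3.7) = 82 − 21.12 = 60.88 dB SPL.
cooling tower: 84 − 20·log₁₀(38.0/4.1) = 84 − 19.34 = 64.66 dB SPL.
Σ 10^(L/10) = 2.679e+07 → L_total = 10·log₁₀(2.679e+07) = 74.28 dB SPL.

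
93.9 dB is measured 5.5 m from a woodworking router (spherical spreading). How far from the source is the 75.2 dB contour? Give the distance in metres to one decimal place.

Point-source spreading drops the level by 20·log₁₀(r₂/r₁); inverting, r₂/r₁ = 10^(ΔL/20).
r₂ = 5.5·10^((93.9−75.2)/20) = 5.5·10^(18.7/20) = 47.35 m.

47.4 m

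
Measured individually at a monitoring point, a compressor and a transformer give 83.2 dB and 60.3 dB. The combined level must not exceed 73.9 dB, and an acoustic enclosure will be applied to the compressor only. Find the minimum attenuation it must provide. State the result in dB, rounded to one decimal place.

9.5 dB

Everything except the compressor sums to 10^(60.3/10) = 1.072e+06 in linear terms, 60.30 dB.
The limit corresponds to 10^(73.9/10) = 2.455e+07; subtracting the fixed part leaves 2.348e+07 for the compressor, i.e. 73.71 dB.
So the compressor must be reduced from 83.2 to 73.71 dB: IL = 9.49 dB.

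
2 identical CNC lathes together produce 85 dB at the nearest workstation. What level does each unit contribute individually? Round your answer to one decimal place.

2 equal contributions raise the level by 10·log₁₀ 2 = 3.010 dB, so each unit alone gives 85 − 3.010.

82.0 dB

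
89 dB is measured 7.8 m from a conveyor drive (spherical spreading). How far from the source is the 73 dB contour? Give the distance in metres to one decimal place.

49.2 m

Point-source spreading drops the level by 20·log₁₀(r₂/r₁); inverting, r₂/r₁ = 10^(ΔL/20).
r₂ = 7.8·10^((89−73)/20) = 7.8·10^(16.0/20) = 49.21 m.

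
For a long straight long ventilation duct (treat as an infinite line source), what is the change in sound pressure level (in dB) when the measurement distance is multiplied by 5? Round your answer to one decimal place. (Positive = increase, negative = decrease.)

-7.0 dB

Line-source spreading: ΔL = −10·log₁₀(r₂/r₁).
ΔL = −10·log₁₀(5) = -6.99 dB.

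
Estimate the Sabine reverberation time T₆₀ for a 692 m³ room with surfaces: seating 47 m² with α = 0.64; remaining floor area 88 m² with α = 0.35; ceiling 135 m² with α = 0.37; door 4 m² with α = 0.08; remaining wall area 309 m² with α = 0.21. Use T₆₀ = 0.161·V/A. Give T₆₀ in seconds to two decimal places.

A = Σ Sᵢαᵢ = 47·0.64 + 88·0.35 + 135·0.37 + 4·0.08 + 309·0.21 = 176.04 m².
T₆₀ = 0.161 × 692 / 176.04 = 0.633 s.

0.63 s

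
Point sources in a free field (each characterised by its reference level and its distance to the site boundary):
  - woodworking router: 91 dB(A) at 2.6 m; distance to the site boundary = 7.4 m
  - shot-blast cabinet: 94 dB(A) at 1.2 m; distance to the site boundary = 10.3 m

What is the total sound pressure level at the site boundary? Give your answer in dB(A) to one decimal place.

Propagate each source to the receiver with L = L_ref − 20·log₁₀(r/r_ref), then add intensities.
woodworking router: 91 − 20·log₁₀(7.4/2.6) = 91 − 9.09 = 81.91 dB(A).
shot-blast cabinet: 94 − 20·log₁₀(10.3/1.2) = 94 − 18.67 = 75.33 dB(A).
Σ 10^(L/10) = 1.895e+08 → L_total = 10·log₁₀(1.895e+08) = 82.78 dB(A).

82.8 dB(A)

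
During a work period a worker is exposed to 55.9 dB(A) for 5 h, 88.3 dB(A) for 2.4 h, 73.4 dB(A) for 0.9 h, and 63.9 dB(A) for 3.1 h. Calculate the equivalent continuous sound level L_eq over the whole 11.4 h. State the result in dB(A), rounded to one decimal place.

81.6 dB(A)

The energy average is taken in the linear domain: L_eq = 10·log₁₀[(Σ tᵢ·10^(Lᵢ/10))/T], T = 11.4 h.
Σ tᵢ·10^(Lᵢ/10) = 5·10^(55.9/10) + 2.4·10^(88.3/10) + 0.9·10^(73.4/10) + 3.1·10^(63.9/10) = 1.652e+09.
L_eq = 10·log₁₀(1.652e+09/11.4) = 81.61 dB(A).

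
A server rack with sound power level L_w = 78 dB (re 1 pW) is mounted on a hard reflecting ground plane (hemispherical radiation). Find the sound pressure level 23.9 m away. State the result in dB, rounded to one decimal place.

L_p = L_w − 10·log₁₀(2π·r²) with r = 23.9 m.
2π·r² = 3589 m², 10·log₁₀ of that is 35.550 dB.
L_p = 78 − 35.550 = 42.45 dB.

42.5 dB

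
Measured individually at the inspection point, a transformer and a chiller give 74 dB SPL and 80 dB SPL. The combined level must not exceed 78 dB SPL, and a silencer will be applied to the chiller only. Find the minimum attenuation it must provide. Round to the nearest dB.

Fixed contribution from the other source: Σ 10^(L/10) = 10^(74/10) = 2.512e+07 (74.00 dB SPL).
The limit corresponds to 10^(78/10) = 6.310e+07; subtracting the fixed part leaves 3.798e+07 for the chiller, i.e. 75.80 dB SPL.
Required insertion loss = 80 − 75.80 = 4.20 dB.

4 dB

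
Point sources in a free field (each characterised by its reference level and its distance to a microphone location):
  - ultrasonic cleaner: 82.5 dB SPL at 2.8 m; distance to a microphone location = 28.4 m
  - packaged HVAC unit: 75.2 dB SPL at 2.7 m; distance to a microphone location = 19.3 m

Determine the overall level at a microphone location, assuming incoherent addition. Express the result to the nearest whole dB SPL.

64 dB SPL

Propagate each source to the receiver with L = L_ref − 20·log₁₀(r/r_ref), then add intensities.
ultrasonic cleaner: 82.5 − 20·log₁₀(28.4/2.8) = 82.5 − 20.12 = 62.38 dB SPL.
packaged HVAC unit: 75.2 − 20·log₁₀(19.3/2.7) = 75.2 − 17.08 = 58.12 dB SPL.
Σ 10^(L/10) = 2.377e+06 → L_total = 10·log₁₀(2.377e+06) = 63.76 dB SPL.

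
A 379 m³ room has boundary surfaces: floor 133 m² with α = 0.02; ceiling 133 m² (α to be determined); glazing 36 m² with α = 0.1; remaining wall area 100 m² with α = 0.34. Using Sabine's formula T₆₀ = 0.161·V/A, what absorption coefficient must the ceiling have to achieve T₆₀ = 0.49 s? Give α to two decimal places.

From T₆₀ = 0.161·V/A, the target T₆₀ = 0.49 s needs A = 0.161·379/0.49 = 124.53 m².
Absorption from the other surfaces = 133·0.02 + 36·0.1 + 100·0.34 = 40.26 m², so the ceiling must supply 84.27 m² over 133 m².
α = 84.27/133 = 0.634.

0.63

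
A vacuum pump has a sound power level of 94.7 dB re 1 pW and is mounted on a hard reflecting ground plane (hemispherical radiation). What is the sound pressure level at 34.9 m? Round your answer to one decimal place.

The power spreads over a hemisphere of area 2π·r², so L_p = L_w − 10·log₁₀(2π·r²).
2π·r² = 7653 m², 10·log₁₀ of that is 38.838 dB.
L_p = 94.7 − 38.838 = 55.86 dB.

55.9 dB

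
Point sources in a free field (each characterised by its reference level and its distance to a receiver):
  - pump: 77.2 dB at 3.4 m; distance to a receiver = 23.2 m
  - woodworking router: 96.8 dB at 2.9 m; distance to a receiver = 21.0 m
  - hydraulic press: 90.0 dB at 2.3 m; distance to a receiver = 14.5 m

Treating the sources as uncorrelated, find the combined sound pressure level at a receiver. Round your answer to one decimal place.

80.7 dB

Propagate each source to the receiver with L = L_ref − 20·log₁₀(r/r_ref), then add intensities.
pump: 77.2 − 20·log₁₀(23.2/3.4) = 77.2 − 16.68 = 60.52 dB.
woodworking router: 96.8 − 20·log₁₀(21.0/2.9) = 96.8 − 17.20 = 79.60 dB.
hydraulic press: 90.0 − 20·log₁₀(14.5/2.3) = 90.0 − 15.99 = 74.01 dB.
Σ 10^(L/10) = 1.176e+08 → L_total = 10·log₁₀(1.176e+08) = 80.70 dB.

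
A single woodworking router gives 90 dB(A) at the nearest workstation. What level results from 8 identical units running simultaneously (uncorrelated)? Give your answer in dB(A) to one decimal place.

With 8 equal, uncorrelated contributions the intensity is 8× that of one unit, giving a rise of 10·log₁₀ 8.
L_total = 90 + 10·log₁₀(8) = 90 + 9.031 = 99.03 dB(A).

99.0 dB(A)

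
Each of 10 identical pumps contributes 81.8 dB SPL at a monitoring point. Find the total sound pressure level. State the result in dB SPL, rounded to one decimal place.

91.8 dB SPL

With 10 equal, uncorrelated contributions the intensity is 10× that of one unit, giving a rise of 10·log₁₀ 10.
L_total = 81.8 + 10·log₁₀(10) = 81.8 + 10.000 = 91.80 dB SPL.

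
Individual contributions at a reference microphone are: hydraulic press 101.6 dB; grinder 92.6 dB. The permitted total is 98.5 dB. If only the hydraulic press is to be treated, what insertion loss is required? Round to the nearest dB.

Everything except the hydraulic press sums to 10^(92.6/10) = 1.820e+09 in linear terms, 92.60 dB.
To meet 98.5 dB overall, the treated hydraulic press may contribute at most 10^(98.5/10) − 1.820e+09 = 5.260e+09, i.e. 97.21 dB.
So the hydraulic press must be reduced from 101.6 to 97.21 dB: IL = 4.39 dB.

4 dB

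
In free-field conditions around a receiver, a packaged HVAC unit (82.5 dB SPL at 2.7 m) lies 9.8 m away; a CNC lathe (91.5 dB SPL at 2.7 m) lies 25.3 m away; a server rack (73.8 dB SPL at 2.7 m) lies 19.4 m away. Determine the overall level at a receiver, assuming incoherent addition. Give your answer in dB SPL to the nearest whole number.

Apply inverse-square spreading to bring every level to the receiver, then sum 10^(L/10).
packaged HVAC unit: 82.5 − 20·log₁₀(9.8/2.7) = 82.5 − 11.20 = 71.30 dB SPL.
CNC lathe: 91.5 − 20·log₁₀(25.3/2.7) = 91.5 − 19.44 = 72.06 dB SPL.
server rack: 73.8 − 20·log₁₀(19.4/2.7) = 73.8 − 17.13 = 56.67 dB SPL.
Σ 10^(L/10) = 3.005e+07 → L_total = 10·log₁₀(3.005e+07) = 74.78 dB SPL.

75 dB SPL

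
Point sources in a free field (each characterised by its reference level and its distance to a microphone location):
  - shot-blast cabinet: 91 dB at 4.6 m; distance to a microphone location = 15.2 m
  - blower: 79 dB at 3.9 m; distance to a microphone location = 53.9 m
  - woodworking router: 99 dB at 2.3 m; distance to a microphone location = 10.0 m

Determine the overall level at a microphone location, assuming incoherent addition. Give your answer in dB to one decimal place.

87.3 dB

First find each source's level at the receiver (point-source: −20·log₁₀(r/r_ref)), then combine on an intensity basis.
shot-blast cabinet: 91 − 20·log₁₀(15.2/4.6) = 91 − 10.38 = 80.62 dB.
blower: 79 − 20·log₁₀(53.9/3.9) = 79 − 22.81 = 56.19 dB.
woodworking router: 99 − 20·log₁₀(10.0/2.3) = 99 − 12.77 = 86.23 dB.
Σ 10^(L/10) = 5.359e+08 → L_total = 10·log₁₀(5.359e+08) = 87.29 dB.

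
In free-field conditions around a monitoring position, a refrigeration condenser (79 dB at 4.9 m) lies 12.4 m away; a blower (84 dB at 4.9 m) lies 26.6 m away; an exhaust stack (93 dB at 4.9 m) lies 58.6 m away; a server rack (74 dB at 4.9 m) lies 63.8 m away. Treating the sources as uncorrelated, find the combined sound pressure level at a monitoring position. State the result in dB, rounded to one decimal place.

75.4 dB

Apply inverse-square spreading to bring every level to the receiver, then sum 10^(L/10).
refrigeration condenser: 79 − 20·log₁₀(12.4/4.9) = 79 − 8.06 = 70.94 dB.
blower: 84 − 20·log₁₀(26.6/4.9) = 84 − 14.69 = 69.31 dB.
exhaust stack: 93 − 20·log₁₀(58.6/4.9) = 93 − 21.55 = 71.45 dB.
server rack: 74 − 20·log₁₀(63.8/4.9) = 74 − 22.29 = 51.71 dB.
Σ 10^(L/10) = 3.503e+07 → L_total = 10·log₁₀(3.503e+07) = 75.44 dB.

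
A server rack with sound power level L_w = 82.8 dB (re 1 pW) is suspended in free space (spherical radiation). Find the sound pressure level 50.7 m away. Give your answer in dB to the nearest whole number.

The power spreads over a sphere of area 4π·r², so L_p = L_w − 10·log₁₀(4π·r²).
4π·r² = 3.23e+04 m², 10·log₁₀ of that is 45.092 dB.
L_p = 82.8 − 45.092 = 37.71 dB.

38 dB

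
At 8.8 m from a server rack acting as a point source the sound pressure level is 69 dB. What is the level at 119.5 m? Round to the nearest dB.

46 dB

Point-source attenuation: ΔL = 20·log₁₀(r₂/r₁) = 20·log₁₀(119.5/8.8) = 22.658 dB.
L₂ = 69 − 20·log₁₀(119.5/8.8) = 69 − 22.658 = 46.34 dB.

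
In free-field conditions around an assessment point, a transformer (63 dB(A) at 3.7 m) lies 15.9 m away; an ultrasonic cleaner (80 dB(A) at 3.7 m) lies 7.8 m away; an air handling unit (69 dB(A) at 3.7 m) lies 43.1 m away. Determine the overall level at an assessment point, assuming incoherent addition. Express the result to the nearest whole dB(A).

Propagate each source to the receiver with L = L_ref − 20·log₁₀(r/r_ref), then add intensities.
transformer: 63 − 20·log₁₀(15.9/3.7) = 63 − 12.66 = 50.34 dB(A).
ultrasonic cleaner: 80 − 20·log₁₀(7.8/3.7) = 80 − 6.48 = 73.52 dB(A).
air handling unit: 69 − 20·log₁₀(43.1/3.7) = 69 − 21.33 = 47.67 dB(A).
Σ 10^(L/10) = 2.267e+07 → L_total = 10·log₁₀(2.267e+07) = 73.55 dB(A).

74 dB(A)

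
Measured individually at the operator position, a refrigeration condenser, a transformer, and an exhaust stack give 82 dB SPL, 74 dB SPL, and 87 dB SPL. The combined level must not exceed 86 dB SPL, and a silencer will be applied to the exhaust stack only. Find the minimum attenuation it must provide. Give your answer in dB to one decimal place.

The untreated sources together contribute 10^(82/10) + 10^(74/10) = 1.836e+08, i.e. 82.64 dB SPL.
To meet 86 dB SPL overall, the treated exhaust stack may contribute at most 10^(86/10) − 1.836e+08 = 2.145e+08, i.e. 83.31 dB SPL.
Required insertion loss = 87 − 83.31 = 3.69 dB.

3.7 dB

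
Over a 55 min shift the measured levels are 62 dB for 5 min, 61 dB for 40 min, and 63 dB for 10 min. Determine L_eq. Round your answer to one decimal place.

61.5 dB

The energy average is taken in the linear domain: L_eq = 10·log₁₀[(Σ tᵢ·10^(Lᵢ/10))/T], T = 55 min.
Σ tᵢ·10^(Lᵢ/10) = 5·10^(62/10) + 40·10^(61/10) + 10·10^(63/10) = 7.823e+07.
L_eq = 10·log₁₀(7.823e+07/55) = 61.53 dB.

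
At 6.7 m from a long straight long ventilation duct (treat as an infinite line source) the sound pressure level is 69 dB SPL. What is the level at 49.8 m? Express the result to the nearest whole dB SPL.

60 dB SPL

For a line source, L₂ = L₁ − 10·log₁₀(r₂/r₁).
L₂ = 69 − 10·log₁₀(49.8/6.7) = 69 − 8.712 = 60.29 dB SPL.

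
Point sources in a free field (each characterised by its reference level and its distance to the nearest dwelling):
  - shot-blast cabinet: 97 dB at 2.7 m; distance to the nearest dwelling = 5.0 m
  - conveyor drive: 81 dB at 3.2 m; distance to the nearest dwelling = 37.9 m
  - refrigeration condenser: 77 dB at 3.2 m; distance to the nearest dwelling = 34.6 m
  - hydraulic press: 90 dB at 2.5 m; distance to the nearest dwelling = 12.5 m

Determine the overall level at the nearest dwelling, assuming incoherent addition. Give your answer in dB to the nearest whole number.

Apply inverse-square spreading to bring every level to the receiver, then sum 10^(L/10).
shot-blast cabinet: 97 − 20·log₁₀(5.0/2.7) = 97 − 5.35 = 91.65 dB.
conveyor drive: 81 − 20·log₁₀(37.9/3.2) = 81 − 21.47 = 59.53 dB.
refrigeration condenser: 77 − 20·log₁₀(34.6/3.2) = 77 − 20.68 = 56.32 dB.
hydraulic press: 90 − 20·log₁₀(12.5/2.5) = 90 − 13.98 = 76.02 dB.
Σ 10^(L/10) = 1.503e+09 → L_total = 10·log₁₀(1.503e+09) = 91.77 dB.

92 dB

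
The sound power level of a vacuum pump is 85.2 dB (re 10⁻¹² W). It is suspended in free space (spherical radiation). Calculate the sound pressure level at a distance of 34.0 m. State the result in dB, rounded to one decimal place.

43.6 dB

Free-field spherical radiation: L_p = L_w − 10·log₁₀(4π·r²), r = 34.0 m.
4π·r² = 1.453e+04 m², 10·log₁₀ of that is 41.622 dB.
L_p = 85.2 − 41.622 = 43.58 dB.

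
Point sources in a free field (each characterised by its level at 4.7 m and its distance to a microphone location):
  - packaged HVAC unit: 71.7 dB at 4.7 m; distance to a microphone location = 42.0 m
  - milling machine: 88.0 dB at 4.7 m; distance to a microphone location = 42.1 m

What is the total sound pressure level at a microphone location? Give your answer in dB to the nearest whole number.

Propagate each source to the receiver with L = L_ref − 20·log₁₀(r/r_ref), then add intensities.
packaged HVAC unit: 71.7 − 20·log₁₀(42.0/4.7) = 71.7 − 19.02 = 52.68 dB.
milling machine: 88.0 − 20·log₁₀(42.1/4.7) = 88.0 − 19.04 = 68.96 dB.
Σ 10^(L/10) = 8.049e+06 → L_total = 10·log₁₀(8.049e+06) = 69.06 dB.

69 dB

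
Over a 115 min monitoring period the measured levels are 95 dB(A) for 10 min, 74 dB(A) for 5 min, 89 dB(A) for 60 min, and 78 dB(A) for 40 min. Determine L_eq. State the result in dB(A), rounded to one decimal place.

88.5 dB(A)

Weight each interval's intensity by its duration and average over T = 115 min:
Σ tᵢ·10^(Lᵢ/10) = 10·10^(95/10) + 5·10^(74/10) + 60·10^(89/10) + 40·10^(78/10) = 8.193e+10.
L_eq = 10·log₁₀(8.193e+10/115) = 88.53 dB(A).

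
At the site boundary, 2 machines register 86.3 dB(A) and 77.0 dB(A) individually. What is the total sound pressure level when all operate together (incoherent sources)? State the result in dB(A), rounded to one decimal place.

Incoherent sources combine by intensity addition: L_total = 10·log₁₀(Σ 10^(L_i/10)).
Σ 10^(L/10) = 10^(86.3/10) + 10^(77.0/10) = 4.767e+08.
L_total = 10·log₁₀(4.767e+08) = 86.78 dB(A).

86.8 dB(A)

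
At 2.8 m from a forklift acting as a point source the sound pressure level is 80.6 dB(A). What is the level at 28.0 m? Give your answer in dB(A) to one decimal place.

60.6 dB(A)

For a point source, L₂ = L₁ − 20·log₁₀(r₂/r₁).
L₂ = 80.6 − 20·log₁₀(28.0/2.8) = 80.6 − 20.000 = 60.60 dB(A).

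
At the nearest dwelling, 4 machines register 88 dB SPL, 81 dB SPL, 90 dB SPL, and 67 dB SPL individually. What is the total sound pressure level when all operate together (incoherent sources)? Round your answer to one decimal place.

92.5 dB SPL

Incoherent sources combine by intensity addition: L_total = 10·log₁₀(Σ 10^(L_i/10)).
Σ 10^(L/10) = 10^(88/10) + 10^(81/10) + 10^(90/10) + 10^(67/10) = 1.762e+09.
L_total = 10·log₁₀(1.762e+09) = 92.46 dB SPL.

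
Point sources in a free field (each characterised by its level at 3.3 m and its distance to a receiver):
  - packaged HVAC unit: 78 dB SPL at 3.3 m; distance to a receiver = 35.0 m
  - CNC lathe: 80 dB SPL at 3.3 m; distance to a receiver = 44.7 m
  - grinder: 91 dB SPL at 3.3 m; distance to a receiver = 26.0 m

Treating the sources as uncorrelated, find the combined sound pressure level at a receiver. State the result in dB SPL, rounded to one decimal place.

73.3 dB SPL

Propagate each source to the receiver with L = L_ref − 20·log₁₀(r/r_ref), then add intensities.
packaged HVAC unit: 78 − 20·log₁₀(35.0/3.3) = 78 − 20.51 = 57.49 dB SPL.
CNC lathe: 80 − 20·log₁₀(44.7/3.3) = 80 − 22.64 = 57.36 dB SPL.
grinder: 91 − 20·log₁₀(26.0/3.3) = 91 − 17.93 = 73.07 dB SPL.
Σ 10^(L/10) = 2.139e+07 → L_total = 10·log₁₀(2.139e+07) = 73.30 dB SPL.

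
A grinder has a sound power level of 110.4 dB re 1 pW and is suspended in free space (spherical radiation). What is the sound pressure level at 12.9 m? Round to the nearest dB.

Free-field spherical radiation: L_p = L_w − 10·log₁₀(4π·r²), r = 12.9 m.
4π·r² = 2091 m², 10·log₁₀ of that is 33.204 dB.
L_p = 110.4 − 33.204 = 77.20 dB.

77 dB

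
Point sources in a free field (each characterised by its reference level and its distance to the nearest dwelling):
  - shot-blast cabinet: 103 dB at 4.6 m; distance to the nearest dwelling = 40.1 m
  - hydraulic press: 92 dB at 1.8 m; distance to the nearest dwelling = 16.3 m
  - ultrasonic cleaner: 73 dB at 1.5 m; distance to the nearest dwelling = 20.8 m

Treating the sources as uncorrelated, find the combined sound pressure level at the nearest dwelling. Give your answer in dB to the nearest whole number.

85 dB

Propagate each source to the receiver with L = L_ref − 20·log₁₀(r/r_ref), then add intensities.
shot-blast cabinet: 103 − 20·log₁₀(40.1/4.6) = 103 − 18.81 = 84.19 dB.
hydraulic press: 92 − 20·log₁₀(16.3/1.8) = 92 − 19.14 = 72.86 dB.
ultrasonic cleaner: 73 − 20·log₁₀(20.8/1.5) = 73 − 22.84 = 50.16 dB.
Σ 10^(L/10) = 2.820e+08 → L_total = 10·log₁₀(2.820e+08) = 84.50 dB.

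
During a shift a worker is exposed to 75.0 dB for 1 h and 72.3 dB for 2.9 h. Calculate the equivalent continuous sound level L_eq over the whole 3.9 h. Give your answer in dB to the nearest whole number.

L_eq = 10·log₁₀[(1/T)·Σ tᵢ·10^(Lᵢ/10)] with T = 3.9 h.
Σ tᵢ·10^(Lᵢ/10) = 1·10^(75.0/10) + 2.9·10^(72.3/10) = 8.087e+07.
L_eq = 10·log₁₀(8.087e+07/3.9) = 73.17 dB.

73 dB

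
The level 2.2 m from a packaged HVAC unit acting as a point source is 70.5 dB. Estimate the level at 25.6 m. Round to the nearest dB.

49 dB

For a point source, L₂ = L₁ − 20·log₁₀(r₂/r₁).
L₂ = 70.5 − 20·log₁₀(25.6/2.2) = 70.5 − 21.316 = 49.18 dB.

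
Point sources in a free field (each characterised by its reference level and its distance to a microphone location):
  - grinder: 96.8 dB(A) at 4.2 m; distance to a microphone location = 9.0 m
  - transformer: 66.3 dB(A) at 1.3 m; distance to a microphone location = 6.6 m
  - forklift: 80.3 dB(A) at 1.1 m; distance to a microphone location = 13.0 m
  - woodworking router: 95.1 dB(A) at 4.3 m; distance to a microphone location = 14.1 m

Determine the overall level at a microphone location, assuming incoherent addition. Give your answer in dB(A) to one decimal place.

91.3 dB(A)

First find each source's level at the receiver (point-source: −20·log₁₀(r/r_ref)), then combine on an intensity basis.
grinder: 96.8 − 20·log₁₀(9.0/4.2) = 96.8 − 6.62 = 90.18 dB(A).
transformer: 66.3 − 20·log₁₀(6.6/1.3) = 66.3 − 14.11 = 52.19 dB(A).
forklift: 80.3 − 20·log₁₀(13.0/1.1) = 80.3 − 21.45 = 58.85 dB(A).
woodworking router: 95.1 − 20·log₁₀(14.1/4.3) = 95.1 − 10.32 = 84.78 dB(A).
Σ 10^(L/10) = 1.344e+09 → L_total = 10·log₁₀(1.344e+09) = 91.28 dB(A).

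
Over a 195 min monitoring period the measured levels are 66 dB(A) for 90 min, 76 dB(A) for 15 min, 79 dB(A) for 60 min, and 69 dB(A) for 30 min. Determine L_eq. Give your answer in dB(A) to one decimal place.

Weight each interval's intensity by its duration and average over T = 195 min:
Σ tᵢ·10^(Lᵢ/10) = 90·10^(66/10) + 15·10^(76/10) + 60·10^(79/10) + 30·10^(69/10) = 5.960e+09.
L_eq = 10·log₁₀(5.960e+09/195) = 74.85 dB(A).

74.9 dB(A)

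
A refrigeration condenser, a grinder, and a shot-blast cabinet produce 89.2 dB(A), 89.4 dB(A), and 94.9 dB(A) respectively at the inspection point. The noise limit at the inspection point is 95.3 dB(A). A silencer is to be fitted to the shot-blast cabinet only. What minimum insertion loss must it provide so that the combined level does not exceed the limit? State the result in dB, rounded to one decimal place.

2.6 dB

Everything except the shot-blast cabinet sums to 10^(89.2/10) + 10^(89.4/10) = 1.703e+09 in linear terms, 92.31 dB(A).
The limit corresponds to 10^(95.3/10) = 3.388e+09; subtracting the fixed part leaves 1.686e+09 for the shot-blast cabinet, i.e. 92.27 dB(A).
So the shot-blast cabinet must be reduced from 94.9 to 92.27 dB(A): IL = 2.63 dB.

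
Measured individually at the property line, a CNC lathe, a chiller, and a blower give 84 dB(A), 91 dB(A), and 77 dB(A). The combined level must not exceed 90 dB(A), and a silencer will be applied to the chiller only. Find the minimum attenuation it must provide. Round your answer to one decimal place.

Fixed contribution from the other sources: Σ 10^(L/10) = 10^(84/10) + 10^(77/10) = 3.013e+08 (84.79 dB(A)).
To meet 90 dB(A) overall, the treated chiller may contribute at most 10^(90/10) − 3.013e+08 = 6.987e+08, i.e. 88.44 dB(A).
So the chiller must be reduced from 91 to 88.44 dB(A): IL = 2.56 dB.

2.6 dB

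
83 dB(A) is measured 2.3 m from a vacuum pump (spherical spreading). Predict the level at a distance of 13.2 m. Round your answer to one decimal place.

Point-source attenuation: ΔL = 20·log₁₀(r₂/r₁) = 20·log₁₀(13.2/2.3) = 15.177 dB.
L₂ = 83 − 20·log₁₀(13.2/2.3) = 83 − 15.177 = 67.82 dB(A).

67.8 dB(A)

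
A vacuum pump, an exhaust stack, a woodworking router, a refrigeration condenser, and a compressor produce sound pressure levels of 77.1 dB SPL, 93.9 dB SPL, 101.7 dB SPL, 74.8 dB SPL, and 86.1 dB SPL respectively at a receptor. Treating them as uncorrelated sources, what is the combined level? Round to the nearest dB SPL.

Incoherent sources combine by intensity addition: L_total = 10·log₁₀(Σ 10^(L_i/10)).
Σ 10^(L/10) = 10^(77.1/10) + 10^(93.9/10) + 10^(101.7/10) + 10^(74.8/10) + 10^(86.1/10) = 1.773e+10.
L_total = 10·log₁₀(1.773e+10) = 102.49 dB SPL.

102 dB SPL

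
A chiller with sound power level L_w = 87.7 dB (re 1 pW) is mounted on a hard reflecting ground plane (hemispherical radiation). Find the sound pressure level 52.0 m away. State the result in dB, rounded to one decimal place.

Free-field hemispherical radiation: L_p = L_w − 10·log₁₀(2π·r²), r = 52.0 m.
2π·r² = 1.699e+04 m², 10·log₁₀ of that is 42.302 dB.
L_p = 87.7 − 42.302 = 45.40 dB.

45.4 dB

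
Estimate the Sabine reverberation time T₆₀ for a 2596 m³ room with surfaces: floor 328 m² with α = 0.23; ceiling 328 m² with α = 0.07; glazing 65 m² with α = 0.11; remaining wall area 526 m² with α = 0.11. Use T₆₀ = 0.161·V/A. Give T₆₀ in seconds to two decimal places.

Total absorption A = 328·0.23 + 328·0.07 + 65·0.11 + 526·0.11 = 163.41 m² sabins.
T₆₀ = 0.161 × 2596 / 163.41 = 2.558 s.

2.56 s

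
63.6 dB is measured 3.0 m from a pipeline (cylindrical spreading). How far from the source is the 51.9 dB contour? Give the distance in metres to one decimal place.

The 11.7 dB drop corresponds to a distance ratio of 10^(11.7/10) for a line source.
r₂ = 3.0·10^((63.6−51.9)/10) = 3.0·10^(11.7/10) = 44.37 m.

44.4 m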